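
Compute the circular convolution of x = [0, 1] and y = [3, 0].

(x ⊛ y)[n] = Σ(m=0 to 1) x[m] · y[(n-m) mod 2]

Computing each output sample:
(x ⊛ y)[0] = 0
(x ⊛ y)[1] = 3

x ⊛ y = [0, 3]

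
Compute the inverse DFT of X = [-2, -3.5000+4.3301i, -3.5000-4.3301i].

x[n] = (1/3) Σ(k=0 to 2) X[k] · e^(2πikn/3)

Computing each x[n]:
x[0] = -3
x[1] = -2
x[2] = 3

x = [-3, -2, 3]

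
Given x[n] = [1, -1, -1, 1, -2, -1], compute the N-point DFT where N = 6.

X[k] = Σ(n=0 to 5) x[n] · ω_6^(nk)
where ω_6 = e^(-2πi/6)

Computing each X[k]:
X[0] = -3
X[1] = 0.5000-0.8660i
X[2] = 4.5000+0.8660i
X[3] = -1
X[4] = 4.5000-0.8660i
X[5] = 0.5000+0.8660i

X = [-3, 0.5000-0.8660i, 4.5000+0.8660i, -1, 4.5000-0.8660i, 0.5000+0.8660i]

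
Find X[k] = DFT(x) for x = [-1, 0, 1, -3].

X[k] = Σ(n=0 to 3) x[n] · ω_4^(nk)
where ω_4 = e^(-2πi/4)

Computing each X[k]:
X[0] = -3
X[1] = -2-3i
X[2] = 3
X[3] = -2+3i

X = [-3, -2-3i, 3, -2+3i]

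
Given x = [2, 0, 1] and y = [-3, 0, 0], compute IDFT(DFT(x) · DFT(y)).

(x ⊛ y)[n] = Σ(m=0 to 2) x[m] · y[(n-m) mod 3]

Computing each output sample:
(x ⊛ y)[0] = -6
(x ⊛ y)[1] = 0
(x ⊛ y)[2] = -3

x ⊛ y = [-6, 0, -3]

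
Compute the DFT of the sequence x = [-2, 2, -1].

X[k] = Σ(n=0 to 2) x[n] · ω_3^(nk)
where ω_3 = e^(-2πi/3)

Computing each X[k]:
X[0] = -1
X[1] = -2.5000-2.5981i
X[2] = -2.5000+2.5981i

X = [-1, -2.5000-2.5981i, -2.5000+2.5981i]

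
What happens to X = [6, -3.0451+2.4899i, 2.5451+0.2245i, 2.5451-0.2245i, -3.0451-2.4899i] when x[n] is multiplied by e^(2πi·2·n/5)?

Modulation property: DFT(ω_5^(-2n)·x[n]) = X[(k-2) mod 5], so circularly shift X by 2 positions.

X[k-2] = [2.5451-0.2245i, -3.0451-2.4899i, 6, -3.0451+2.4899i, 2.5451+0.2245i]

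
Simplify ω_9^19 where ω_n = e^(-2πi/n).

Since ω_9^9 = 1, powers reduce modulo 9.
19 mod 9 = 1
So ω_9^19 = ω_9^1 = e^(-2πi·1/9)

ω_9^19 = ω_9^1 = 0.7660-0.6428i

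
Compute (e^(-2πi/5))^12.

Since ω_5^5 = 1, powers reduce modulo 5.
12 mod 5 = 2
So ω_5^12 = ω_5^2 = e^(-2πi·2/5)

ω_5^12 = ω_5^2 = -0.8090-0.5878i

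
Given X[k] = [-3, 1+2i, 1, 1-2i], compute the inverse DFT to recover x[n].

x[n] = (1/4) Σ(k=0 to 3) X[k] · e^(2πikn/4)

Computing each x[n]:
x[0] = 0
x[1] = -2
x[2] = -1
x[3] = 0

x = [0, -2, -1, 0]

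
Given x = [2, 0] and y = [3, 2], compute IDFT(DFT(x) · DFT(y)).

(x ⊛ y)[n] = Σ(m=0 to 1) x[m] · y[(n-m) mod 2]

Computing each output sample:
(x ⊛ y)[0] = 6
(x ⊛ y)[1] = 4

x ⊛ y = [6, 4]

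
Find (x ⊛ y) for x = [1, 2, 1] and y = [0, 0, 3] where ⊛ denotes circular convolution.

(x ⊛ y)[n] = Σ(m=0 to 2) x[m] · y[(n-m) mod 3]

Computing each output sample:
(x ⊛ y)[0] = 6
(x ⊛ y)[1] = 3
(x ⊛ y)[2] = 3

x ⊛ y = [6, 3, 3]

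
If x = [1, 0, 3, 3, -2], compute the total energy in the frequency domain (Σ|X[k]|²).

Parseval: Σ|x[n]|² = (1/N)Σ|X[k]|², so Σ|X[k]|² = N·Σ|x[n]|² = 5·23.0000

Σ|X[k]|² = N·Σ|x[n]|² = 5·23.0000 = 115.0000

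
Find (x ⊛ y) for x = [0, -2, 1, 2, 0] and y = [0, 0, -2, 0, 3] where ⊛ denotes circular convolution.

(x ⊛ y)[n] = Σ(m=0 to 4) x[m] · y[(n-m) mod 5]

Computing each output sample:
(x ⊛ y)[0] = -10
(x ⊛ y)[1] = 3
(x ⊛ y)[2] = 6
(x ⊛ y)[3] = 4
(x ⊛ y)[4] = -2

x ⊛ y = [-10, 3, 6, 4, -2]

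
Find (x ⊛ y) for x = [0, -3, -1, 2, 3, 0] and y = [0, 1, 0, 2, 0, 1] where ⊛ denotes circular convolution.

(x ⊛ y)[n] = Σ(m=0 to 5) x[m] · y[(n-m) mod 6]

Computing each output sample:
(x ⊛ y)[0] = 1
(x ⊛ y)[1] = 5
(x ⊛ y)[2] = -1
(x ⊛ y)[3] = 2
(x ⊛ y)[4] = -4
(x ⊛ y)[5] = 1

x ⊛ y = [1, 5, -1, 2, -4, 1]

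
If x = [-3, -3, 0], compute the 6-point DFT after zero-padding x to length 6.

Original 3-point DFT: [-6, -1.5000+2.5981i, -1.5000-2.5981i]
Zero-padded 6-point DFT provides frequency interpolation.

DFT_6([x, 0, ...]) = [-6, -4.5000+2.5981i, -1.5000+2.5981i, 0, -1.5000-2.5981i, -4.5000-2.5981i]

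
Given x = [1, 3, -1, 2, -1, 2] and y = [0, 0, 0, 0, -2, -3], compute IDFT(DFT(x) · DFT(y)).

(x ⊛ y)[n] = Σ(m=0 to 5) x[m] · y[(n-m) mod 6]

Computing each output sample:
(x ⊛ y)[0] = -7
(x ⊛ y)[1] = -1
(x ⊛ y)[2] = -4
(x ⊛ y)[3] = -1
(x ⊛ y)[4] = -8
(x ⊛ y)[5] = -9

x ⊛ y = [-7, -1, -4, -1, -8, -9]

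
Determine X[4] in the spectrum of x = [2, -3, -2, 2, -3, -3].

X[4] = Σ(n=0 to 5) x[n] · ω_6^(4n) where ω_6 = e^(-2πi/6)
= (2)·ω_6^0 + (-3)·ω_6^4 + (-2)·ω_6^8 + (2)·ω_6^12 + (-3)·ω_6^16 + (-3)·ω_6^20

X[4] = 9.5000-0.8660i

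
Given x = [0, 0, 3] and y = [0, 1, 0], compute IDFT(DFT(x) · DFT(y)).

(x ⊛ y)[n] = Σ(m=0 to 2) x[m] · y[(n-m) mod 3]

Computing each output sample:
(x ⊛ y)[0] = 3
(x ⊛ y)[1] = 0
(x ⊛ y)[2] = 0

x ⊛ y = [3, 0, 0]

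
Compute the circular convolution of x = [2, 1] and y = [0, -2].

(x ⊛ y)[n] = Σ(m=0 to 1) x[m] · y[(n-m) mod 2]

Computing each output sample:
(x ⊛ y)[0] = -2
(x ⊛ y)[1] = -4

x ⊛ y = [-2, -4]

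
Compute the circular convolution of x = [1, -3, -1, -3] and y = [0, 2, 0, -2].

(x ⊛ y)[n] = Σ(m=0 to 3) x[m] · y[(n-m) mod 4]

Computing each output sample:
(x ⊛ y)[0] = 0
(x ⊛ y)[1] = 4
(x ⊛ y)[2] = 0
(x ⊛ y)[3] = -4

x ⊛ y = [0, 4, 0, -4]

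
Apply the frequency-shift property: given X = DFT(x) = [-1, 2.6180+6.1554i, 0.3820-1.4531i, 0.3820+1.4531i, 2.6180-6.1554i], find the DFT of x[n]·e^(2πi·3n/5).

Modulation property: DFT(ω_5^(-3n)·x[n]) = X[(k-3) mod 5], so circularly shift X by 3 positions.

X[k-3] = [0.3820-1.4531i, 0.3820+1.4531i, 2.6180-6.1554i, -1, 2.6180+6.1554i]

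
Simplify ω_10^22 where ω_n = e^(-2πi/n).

Since ω_10^10 = 1, powers reduce modulo 10.
22 mod 10 = 2
So ω_10^22 = ω_10^2 = e^(-2πi·2/10)

ω_10^22 = ω_10^2 = 0.3090-0.9511i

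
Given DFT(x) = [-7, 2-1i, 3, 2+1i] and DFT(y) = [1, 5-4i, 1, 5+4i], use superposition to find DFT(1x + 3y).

By linearity: DFT(1x + 3y) = 1·DFT(x) + 3·DFT(y)
= 1·[-7, 2-1i, 3, 2+1i] + 3·[1, 5-4i, 1, 5+4i]

Computing element-wise:
Z[0] = 1·(-7) + 3·(1) = -4
Z[1] = 1·(2-1i) + 3·(5-4i) = 17-13i
Z[2] = 1·(3) + 3·(1) = 6
Z[3] = 1·(2+1i) + 3·(5+4i) = 17+13i

DFT(1x + 3y) = 1·X + 3·Y = [-4, 17-13i, 6, 17+13i]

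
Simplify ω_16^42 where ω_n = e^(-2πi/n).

Since ω_16^16 = 1, powers reduce modulo 16.
42 mod 16 = 10
So ω_16^42 = ω_16^10 = e^(-2πi·10/16)

ω_16^42 = ω_16^10 = -0.7071+0.7071i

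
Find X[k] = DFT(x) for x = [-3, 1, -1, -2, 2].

X[k] = Σ(n=0 to 4) x[n] · ω_5^(nk)
where ω_5 = e^(-2πi/5)

Computing each X[k]:
X[0] = -3
X[1] = 0.3541+0.3633i
X[2] = -6.3541+1.5388i
X[3] = -6.3541-1.5388i
X[4] = 0.3541-0.3633i

X = [-3, 0.3541+0.3633i, -6.3541+1.5388i, -6.3541-1.5388i, 0.3541-0.3633i]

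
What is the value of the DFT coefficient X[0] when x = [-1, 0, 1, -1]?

X[0] = Σ(n=0 to 3) x[n] · ω_4^0 = Σ x[n]
= (-1) + (0) + (1) + (-1)

X[0] = -1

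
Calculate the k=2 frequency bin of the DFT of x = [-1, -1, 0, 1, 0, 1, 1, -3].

X[2] = Σ(n=0 to 7) x[n] · ω_8^(2n) where ω_8 = e^(-2πi/8)
= (-1)·ω_8^0 + (-1)·ω_8^2 + (0)·ω_8^4 + (1)·ω_8^6 + (0)·ω_8^8 + (1)·ω_8^10 + (1)·ω_8^12 + (-3)·ω_8^14

X[2] = -2-2i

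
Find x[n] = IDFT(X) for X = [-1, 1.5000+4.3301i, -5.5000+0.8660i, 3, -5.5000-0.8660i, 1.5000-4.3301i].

x[n] = (1/6) Σ(k=0 to 5) X[k] · e^(2πikn/6)

Computing each x[n]:
x[0] = -1
x[1] = -1
x[2] = 0
x[3] = -3
x[4] = 2
x[5] = 2

x = [-1, -1, 0, -3, 2, 2]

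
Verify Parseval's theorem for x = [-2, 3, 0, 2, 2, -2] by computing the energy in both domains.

Time domain:
Σ|x[n]|² = |-2|² + |3|² + |0|² + |2|² + |2|² + |-2|² = 25.0000

Frequency domain:
(1/6)Σ|X[k]|² = (1/6)(|3|² + |-4.5000-2.5981i|² + |-1.5000-6.0622i|² + |-3|² + |-1.5000+6.0622i|² + |-4.5000+2.5981i|²) = (1/6)·150.0000 = 25.0000

Both sides agree, confirming Parseval's theorem.

Σ|x[n]|² = (1/N)Σ|X[k]|² = 25.0000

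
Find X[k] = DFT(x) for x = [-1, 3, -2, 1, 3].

X[k] = Σ(n=0 to 4) x[n] · ω_5^(nk)
where ω_5 = e^(-2πi/5)

Computing each X[k]:
X[0] = 4
X[1] = 1.6631+1.7634i
X[2] = -6.1631-2.8532i
X[3] = -6.1631+2.8532i
X[4] = 1.6631-1.7634i

X = [4, 1.6631+1.7634i, -6.1631-2.8532i, -6.1631+2.8532i, 1.6631-1.7634i]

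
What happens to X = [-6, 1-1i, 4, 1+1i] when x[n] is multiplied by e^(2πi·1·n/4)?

Modulation property: DFT(ω_4^(-1n)·x[n]) = X[(k-1) mod 4], so circularly shift X by 1 positions.

X[k-1] = [1+1i, -6, 1-1i, 4]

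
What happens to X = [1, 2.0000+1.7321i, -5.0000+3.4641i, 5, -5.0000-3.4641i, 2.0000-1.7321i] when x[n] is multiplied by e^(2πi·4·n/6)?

Modulation property: DFT(ω_6^(-4n)·x[n]) = X[(k-4) mod 6], so circularly shift X by 4 positions.

X[k-4] = [-5.0000+3.4641i, 5, -5.0000-3.4641i, 2.0000-1.7321i, 1, 2.0000+1.7321i]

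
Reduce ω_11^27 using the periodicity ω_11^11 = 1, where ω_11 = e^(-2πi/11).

Since ω_11^11 = 1, powers reduce modulo 11.
27 mod 11 = 5
So ω_11^27 = ω_11^5 = e^(-2πi·5/11)

ω_11^27 = ω_11^5 = -0.9595-0.2817i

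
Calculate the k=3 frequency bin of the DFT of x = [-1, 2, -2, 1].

X[3] = Σ(n=0 to 3) x[n] · ω_4^(3n) where ω_4 = e^(-2πi/4)
= (-1)·ω_4^0 + (2)·ω_4^3 + (-2)·ω_4^6 + (1)·ω_4^9

X[3] = 1+1i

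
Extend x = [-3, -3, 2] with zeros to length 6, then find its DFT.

Original 3-point DFT: [-4, -2.5000+4.3301i, -2.5000-4.3301i]
Zero-padded 6-point DFT provides frequency interpolation.

DFT_6([x, 0, ...]) = [-4, -5.5000+0.8660i, -2.5000+4.3301i, 2, -2.5000-4.3301i, -5.5000-0.8660i]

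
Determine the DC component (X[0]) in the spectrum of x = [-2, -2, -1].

X[0] = Σ(n=0 to 2) x[n] · ω_3^0 = Σ x[n]
= (-2) + (-2) + (-1)

X[0] = -5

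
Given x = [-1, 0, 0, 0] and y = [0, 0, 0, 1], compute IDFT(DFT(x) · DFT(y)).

(x ⊛ y)[n] = Σ(m=0 to 3) x[m] · y[(n-m) mod 4]

Computing each output sample:
(x ⊛ y)[0] = 0
(x ⊛ y)[1] = 0
(x ⊛ y)[2] = 0
(x ⊛ y)[3] = -1

x ⊛ y = [0, 0, 0, -1]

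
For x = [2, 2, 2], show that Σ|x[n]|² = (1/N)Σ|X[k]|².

Time domain:
Σ|x[n]|² = |2|² + |2|² + |2|² = 12.0000

Frequency domain:
(1/3)Σ|X[k]|² = (1/3)(|6|² + |0|² + |0|²) = (1/3)·36.0000 = 12.0000

Both sides agree, confirming Parseval's theorem.

Σ|x[n]|² = (1/N)Σ|X[k]|² = 12.0000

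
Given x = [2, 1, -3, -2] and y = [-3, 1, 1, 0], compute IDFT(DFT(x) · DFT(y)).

(x ⊛ y)[n] = Σ(m=0 to 3) x[m] · y[(n-m) mod 4]

Computing each output sample:
(x ⊛ y)[0] = -11
(x ⊛ y)[1] = -3
(x ⊛ y)[2] = 12
(x ⊛ y)[3] = 4

x ⊛ y = [-11, -3, 12, 4]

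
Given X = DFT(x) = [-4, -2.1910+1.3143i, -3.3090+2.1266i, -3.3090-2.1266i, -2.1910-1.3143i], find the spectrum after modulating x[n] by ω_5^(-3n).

Modulation property: DFT(ω_5^(-3n)·x[n]) = X[(k-3) mod 5], so circularly shift X by 3 positions.

X[k-3] = [-3.3090+2.1266i, -3.3090-2.1266i, -2.1910-1.3143i, -4, -2.1910+1.3143i]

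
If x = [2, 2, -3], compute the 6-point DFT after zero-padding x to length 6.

Original 3-point DFT: [1, 2.5000-4.3301i, 2.5000+4.3301i]
Zero-padded 6-point DFT provides frequency interpolation.

DFT_6([x, 0, ...]) = [1, 4.5000+0.8660i, 2.5000-4.3301i, -3, 2.5000+4.3301i, 4.5000-0.8660i]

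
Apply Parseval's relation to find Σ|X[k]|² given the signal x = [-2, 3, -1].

Parseval: Σ|x[n]|² = (1/N)Σ|X[k]|², so Σ|X[k]|² = N·Σ|x[n]|² = 3·14.0000

Σ|X[k]|² = N·Σ|x[n]|² = 3·14.0000 = 42.0000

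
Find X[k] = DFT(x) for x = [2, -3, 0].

X[k] = Σ(n=0 to 2) x[n] · ω_3^(nk)
where ω_3 = e^(-2πi/3)

Computing each X[k]:
X[0] = -1
X[1] = 3.5000+2.5981i
X[2] = 3.5000-2.5981i

X = [-1, 3.5000+2.5981i, 3.5000-2.5981i]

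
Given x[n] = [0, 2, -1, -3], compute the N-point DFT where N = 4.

X[k] = Σ(n=0 to 3) x[n] · ω_4^(nk)
where ω_4 = e^(-2πi/4)

Computing each X[k]:
X[0] = -2
X[1] = 1-5i
X[2] = 0
X[3] = 1+5i

X = [-2, 1-5i, 0, 1+5i]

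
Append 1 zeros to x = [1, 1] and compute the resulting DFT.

Original 2-point DFT: [2, 0]
Zero-padded 3-point DFT provides frequency interpolation.

DFT_3([x, 0, ...]) = [2, 0.5000-0.8660i, 0.5000+0.8660i]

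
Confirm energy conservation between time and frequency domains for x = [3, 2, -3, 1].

Time domain:
Σ|x[n]|² = |3|² + |2|² + |-3|² + |1|² = 23.0000

Frequency domain:
(1/4)Σ|X[k]|² = (1/4)(|3|² + |6-1i|² + |-3|² + |6+1i|²) = (1/4)·92.0000 = 23.0000

Both sides agree, confirming Parseval's theorem.

Σ|x[n]|² = (1/N)Σ|X[k]|² = 23.0000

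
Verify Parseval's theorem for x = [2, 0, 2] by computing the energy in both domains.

Time domain:
Σ|x[n]|² = |2|² + |0|² + |2|² = 8.0000

Frequency domain:
(1/3)Σ|X[k]|² = (1/3)(|4|² + |1.0000+1.7321i|² + |1.0000-1.7321i|²) = (1/3)·24.0000 = 8.0000

Both sides agree, confirming Parseval's theorem.

Σ|x[n]|² = (1/N)Σ|X[k]|² = 8.0000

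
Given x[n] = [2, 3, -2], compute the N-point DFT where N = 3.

X[k] = Σ(n=0 to 2) x[n] · ω_3^(nk)
where ω_3 = e^(-2πi/3)

Computing each X[k]:
X[0] = 3
X[1] = 1.5000-4.3301i
X[2] = 1.5000+4.3301i

X = [3, 1.5000-4.3301i, 1.5000+4.3301i]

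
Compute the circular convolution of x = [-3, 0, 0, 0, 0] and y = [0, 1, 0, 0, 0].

(x ⊛ y)[n] = Σ(m=0 to 4) x[m] · y[(n-m) mod 5]

Computing each output sample:
(x ⊛ y)[0] = 0
(x ⊛ y)[1] = -3
(x ⊛ y)[2] = 0
(x ⊛ y)[3] = 0
(x ⊛ y)[4] = 0

x ⊛ y = [0, -3, 0, 0, 0]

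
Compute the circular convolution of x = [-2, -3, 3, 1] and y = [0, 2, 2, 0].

(x ⊛ y)[n] = Σ(m=0 to 3) x[m] · y[(n-m) mod 4]

Computing each output sample:
(x ⊛ y)[0] = 8
(x ⊛ y)[1] = -2
(x ⊛ y)[2] = -10
(x ⊛ y)[3] = 0

x ⊛ y = [8, -2, -10, 0]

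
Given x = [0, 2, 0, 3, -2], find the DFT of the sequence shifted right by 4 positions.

Time shift by 4: X_shifted[k] = ω_5^(4k) · X[k]
Shifted x = [2, 0, 3, -2, 0]

DFT(x[n-4]) = [3, 1.1910-2.9389i, 2.3090+4.7553i, 2.3090-4.7553i, 1.1910+2.9389i]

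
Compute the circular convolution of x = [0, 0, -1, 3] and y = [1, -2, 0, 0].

(x ⊛ y)[n] = Σ(m=0 to 3) x[m] · y[(n-m) mod 4]

Computing each output sample:
(x ⊛ y)[0] = -6
(x ⊛ y)[1] = 0
(x ⊛ y)[2] = -1
(x ⊛ y)[3] = 5

x ⊛ y = [-6, 0, -1, 5]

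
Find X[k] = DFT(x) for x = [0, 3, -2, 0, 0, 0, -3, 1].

X[k] = Σ(n=0 to 7) x[n] · ω_8^(nk)
where ω_8 = e^(-2πi/8)

Computing each X[k]:
X[0] = -1
X[1] = 2.8284-2.4142i
X[2] = 5-2i
X[3] = -2.8284-0.4142i
X[4] = -9
X[5] = -2.8284+0.4142i
X[6] = 5+2i
X[7] = 2.8284+2.4142i

X = [-1, 2.8284-2.4142i, 5-2i, -2.8284-0.4142i, -9, -2.8284+0.4142i, 5+2i, 2.8284+2.4142i]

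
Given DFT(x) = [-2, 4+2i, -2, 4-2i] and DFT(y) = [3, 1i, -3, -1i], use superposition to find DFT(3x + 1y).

By linearity: DFT(3x + 1y) = 3·DFT(x) + 1·DFT(y)
= 3·[-2, 4+2i, -2, 4-2i] + 1·[3, 1i, -3, -1i]

Computing element-wise:
Z[0] = 3·(-2) + 1·(3) = -3
Z[1] = 3·(4+2i) + 1·(1i) = 12+7i
Z[2] = 3·(-2) + 1·(-3) = -9
Z[3] = 3·(4-2i) + 1·(-1i) = 12-7i

DFT(3x + 1y) = 3·X + 1·Y = [-3, 12+7i, -9, 12-7i]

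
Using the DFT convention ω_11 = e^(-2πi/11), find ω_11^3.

ω_11^3 = e^(-2πi·3/11)
= cos(-2π·3/11) + i·sin(-2π·3/11)
= cos(-6π/11) + i·sin(-6π/11)

ω_11^3 = cos(-6π/11) + i·sin(-6π/11) = -0.1423-0.9898i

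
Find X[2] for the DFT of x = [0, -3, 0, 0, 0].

X[2] = Σ(n=0 to 4) x[n] · ω_5^(2n) where ω_5 = e^(-2πi/5)
= (0)·ω_5^0 + (-3)·ω_5^2 + (0)·ω_5^4 + (0)·ω_5^6 + (0)·ω_5^8

X[2] = 2.4271+1.7634i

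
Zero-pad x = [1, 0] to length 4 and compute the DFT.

Original 2-point DFT: [1, 1]
Zero-padded 4-point DFT provides frequency interpolation.

DFT_4([x, 0, ...]) = [1, 1, 1, 1]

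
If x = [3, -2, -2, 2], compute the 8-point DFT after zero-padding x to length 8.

Original 4-point DFT: [1, 5+4i, 1, 5-4i]
Zero-padded 8-point DFT provides frequency interpolation.

DFT_8([x, 0, ...]) = [1, 0.1716+2.0000i, 5+4i, 5.8284-2.0000i, 1, 5.8284+2.0000i, 5-4i, 0.1716-2.0000i]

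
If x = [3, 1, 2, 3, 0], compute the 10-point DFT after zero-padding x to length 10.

Original 5-point DFT: [9, -0.7361-0.3633i, 3.7361-1.5388i, 3.7361+1.5388i, -0.7361+0.3633i]
Zero-padded 10-point DFT provides frequency interpolation.

DFT_10([x, 0, ...]) = [9, 3.5000-5.3431i, -0.7361-0.3633i, 3.5000+1.9879i, 3.7361-1.5388i, 1, 3.7361+1.5388i, 3.5000-1.9879i, -0.7361+0.3633i, 3.5000+5.3431i]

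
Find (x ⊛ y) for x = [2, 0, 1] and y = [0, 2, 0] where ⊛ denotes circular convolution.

(x ⊛ y)[n] = Σ(m=0 to 2) x[m] · y[(n-m) mod 3]

Computing each output sample:
(x ⊛ y)[0] = 2
(x ⊛ y)[1] = 4
(x ⊛ y)[2] = 0

x ⊛ y = [2, 4, 0]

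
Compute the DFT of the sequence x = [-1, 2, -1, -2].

X[k] = Σ(n=0 to 3) x[n] · ω_4^(nk)
where ω_4 = e^(-2πi/4)

Computing each X[k]:
X[0] = -2
X[1] = -4i
X[2] = -2
X[3] = 4i

X = [-2, -4i, -2, 4i]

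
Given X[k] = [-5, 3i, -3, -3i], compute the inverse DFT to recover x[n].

x[n] = (1/4) Σ(k=0 to 3) X[k] · e^(2πikn/4)

Computing each x[n]:
x[0] = -2
x[1] = -2
x[2] = -2
x[3] = 1

x = [-2, -2, -2, 1]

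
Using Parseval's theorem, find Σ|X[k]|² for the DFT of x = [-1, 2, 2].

Parseval: Σ|x[n]|² = (1/N)Σ|X[k]|², so Σ|X[k]|² = N·Σ|x[n]|² = 3·9.0000

Σ|X[k]|² = N·Σ|x[n]|² = 3·9.0000 = 27.0000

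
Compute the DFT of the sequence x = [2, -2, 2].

X[k] = Σ(n=0 to 2) x[n] · ω_3^(nk)
where ω_3 = e^(-2πi/3)

Computing each X[k]:
X[0] = 2
X[1] = 2.0000+3.4641i
X[2] = 2.0000-3.4641i

X = [2, 2.0000+3.4641i, 2.0000-3.4641i]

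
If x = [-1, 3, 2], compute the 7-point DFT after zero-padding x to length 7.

Original 3-point DFT: [4, -3.5000-0.8660i, -3.5000+0.8660i]
Zero-padded 7-point DFT provides frequency interpolation.

DFT_7([x, 0, ...]) = [4, 0.4254-4.2954i, -3.4695-2.0570i, -2.4559+0.2620i, -2.4559-0.2620i, -3.4695+2.0570i, 0.4254+4.2954i]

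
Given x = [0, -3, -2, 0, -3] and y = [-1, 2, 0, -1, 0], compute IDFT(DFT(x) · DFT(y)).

(x ⊛ y)[n] = Σ(m=0 to 4) x[m] · y[(n-m) mod 5]

Computing each output sample:
(x ⊛ y)[0] = -4
(x ⊛ y)[1] = 3
(x ⊛ y)[2] = -1
(x ⊛ y)[3] = -4
(x ⊛ y)[4] = 6

x ⊛ y = [-4, 3, -1, -4, 6]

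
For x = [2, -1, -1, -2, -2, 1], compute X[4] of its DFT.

X[4] = Σ(n=0 to 5) x[n] · ω_6^(4n) where ω_6 = e^(-2πi/6)
= (2)·ω_6^0 + (-1)·ω_6^4 + (-1)·ω_6^8 + (-2)·ω_6^12 + (-2)·ω_6^16 + (1)·ω_6^20

X[4] = 1.5000-2.5981i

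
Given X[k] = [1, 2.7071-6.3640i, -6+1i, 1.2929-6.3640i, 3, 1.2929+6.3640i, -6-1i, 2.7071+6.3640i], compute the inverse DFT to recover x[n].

x[n] = (1/8) Σ(k=0 to 7) X[k] · e^(2πikn/8)

Computing each x[n]:
x[0] = 0
x[1] = 2
x[2] = 2
x[3] = 2
x[4] = -2
x[5] = -3
x[6] = 2
x[7] = -2

x = [0, 2, 2, 2, -2, -3, 2, -2]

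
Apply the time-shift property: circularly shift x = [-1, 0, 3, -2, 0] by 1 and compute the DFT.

Time shift by 1: X_shifted[k] = ω_5^(1k) · X[k]
Shifted x = [0, -1, 0, 3, -2]

DFT(x[n-1]) = [0, -3.3541+0.8123i, 3.3541-3.4410i, 3.3541+3.4410i, -3.3541-0.8123i]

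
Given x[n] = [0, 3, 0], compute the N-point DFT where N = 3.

X[k] = Σ(n=0 to 2) x[n] · ω_3^(nk)
where ω_3 = e^(-2πi/3)

Computing each X[k]:
X[0] = 3
X[1] = -1.5000-2.5981i
X[2] = -1.5000+2.5981i

X = [3, -1.5000-2.5981i, -1.5000+2.5981i]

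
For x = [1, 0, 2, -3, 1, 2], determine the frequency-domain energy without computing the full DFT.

Parseval: Σ|x[n]|² = (1/N)Σ|X[k]|², so Σ|X[k]|² = N·Σ|x[n]|² = 6·19.0000

Σ|X[k]|² = N·Σ|x[n]|² = 6·19.0000 = 114.0000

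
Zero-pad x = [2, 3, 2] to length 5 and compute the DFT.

Original 3-point DFT: [7, -0.5000-0.8660i, -0.5000+0.8660i]
Zero-padded 5-point DFT provides frequency interpolation.

DFT_5([x, 0, ...]) = [7, 1.3090-4.0287i, 0.1910+0.1388i, 0.1910-0.1388i, 1.3090+4.0287i]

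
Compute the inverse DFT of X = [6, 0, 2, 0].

x[n] = (1/4) Σ(k=0 to 3) X[k] · e^(2πikn/4)

Computing each x[n]:
x[0] = 2
x[1] = 1
x[2] = 2
x[3] = 1

x = [2, 1, 2, 1]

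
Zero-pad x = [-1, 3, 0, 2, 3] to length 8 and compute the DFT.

Original 5-point DFT: [7, -0.7639+1.1756i, -5.2361-1.9021i, -5.2361+1.9021i, -0.7639-1.1756i]
Zero-padded 8-point DFT provides frequency interpolation.

DFT_8([x, 0, ...]) = [7, -3.2929-3.5355i, 2-1i, -4.7071-3.5355i, -3, -4.7071+3.5355i, 2+1i, -3.2929+3.5355i]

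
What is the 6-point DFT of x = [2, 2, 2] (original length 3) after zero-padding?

Original 3-point DFT: [6, 0, 0]
Zero-padded 6-point DFT provides frequency interpolation.

DFT_6([x, 0, ...]) = [6, 2.0000-3.4641i, 0, 2, 0, 2.0000+3.4641i]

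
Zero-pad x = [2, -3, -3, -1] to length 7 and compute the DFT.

Original 4-point DFT: [-5, 5+2i, 3, 5-2i]
Zero-padded 7-point DFT provides frequency interpolation.

DFT_7([x, 0, ...]) = [-5, 1.6981+5.7042i, 4.7470+0.8413i, 3.0550-0.0689i, 3.0550+0.0689i, 4.7470-0.8413i, 1.6981-5.7042i]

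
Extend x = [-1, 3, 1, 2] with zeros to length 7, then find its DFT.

Original 4-point DFT: [5, -2-1i, -5, -2+1i]
Zero-padded 7-point DFT provides frequency interpolation.

DFT_7([x, 0, ...]) = [5, -1.1540-4.1882i, -1.3216-0.9272i, -3.5245-2.4697i, -3.5245+2.4697i, -1.3216+0.9272i, -1.1540+4.1882i]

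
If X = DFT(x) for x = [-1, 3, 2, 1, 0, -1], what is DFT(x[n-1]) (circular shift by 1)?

Time shift by 1: X_shifted[k] = ω_6^(1k) · X[k]
Shifted x = [-1, -1, 3, 2, 1, 0]

DFT(x[n-1]) = [4, -5.5000-0.8660i, -0.5000+2.5981i, 2, -0.5000-2.5981i, -5.5000+0.8660i]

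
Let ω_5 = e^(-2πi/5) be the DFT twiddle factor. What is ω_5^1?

ω_5^1 = e^(-2πi·1/5)
= cos(-2π·1/5) + i·sin(-2π·1/5)
= cos(-2π/5) + i·sin(-2π/5)

ω_5^1 = cos(-2π/5) + i·sin(-2π/5) = 0.3090-0.9511i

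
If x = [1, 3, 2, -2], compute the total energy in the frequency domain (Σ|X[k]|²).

Parseval: Σ|x[n]|² = (1/N)Σ|X[k]|², so Σ|X[k]|² = N·Σ|x[n]|² = 4·18.0000

Σ|X[k]|² = N·Σ|x[n]|² = 4·18.0000 = 72.0000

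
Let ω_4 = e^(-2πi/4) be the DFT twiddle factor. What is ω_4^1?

ω_4^1 = e^(-2πi·1/4)
= cos(-2π·1/4) + i·sin(-2π·1/4)
= cos(-2π/4) + i·sin(-2π/4)

ω_4^1 = cos(-2π/4) + i·sin(-2π/4) = -1i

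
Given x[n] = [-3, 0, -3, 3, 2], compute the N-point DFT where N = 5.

X[k] = Σ(n=0 to 4) x[n] · ω_5^(nk)
where ω_5 = e^(-2πi/5)

Computing each X[k]:
X[0] = -1
X[1] = -2.3820+5.4288i
X[2] = -4.6180-4.5308i
X[3] = -4.6180+4.5308i
X[4] = -2.3820-5.4288i

X = [-1, -2.3820+5.4288i, -4.6180-4.5308i, -4.6180+4.5308i, -2.3820-5.4288i]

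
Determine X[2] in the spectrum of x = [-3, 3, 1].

X[2] = Σ(n=0 to 2) x[n] · ω_3^(2n) where ω_3 = e^(-2πi/3)
= (-3)·ω_3^0 + (3)·ω_3^2 + (1)·ω_3^4

X[2] = -5.0000+1.7321i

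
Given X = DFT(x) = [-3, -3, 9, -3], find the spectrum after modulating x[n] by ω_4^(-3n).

Modulation property: DFT(ω_4^(-3n)·x[n]) = X[(k-3) mod 4], so circularly shift X by 3 positions.

X[k-3] = [-3, 9, -3, -3]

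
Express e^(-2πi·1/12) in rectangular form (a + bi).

ω_12^1 = e^(-2πi·1/12)
= cos(-2π·1/12) + i·sin(-2π·1/12)
= cos(-2π/12) + i·sin(-2π/12)

ω_12^1 = cos(-2π/12) + i·sin(-2π/12) = 0.8660-0.5000i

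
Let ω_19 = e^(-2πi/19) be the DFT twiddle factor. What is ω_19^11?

ω_19^11 = e^(-2πi·11/19)
= cos(-2π·11/19) + i·sin(-2π·11/19)
= cos(-22π/19) + i·sin(-22π/19)

ω_19^11 = cos(-22π/19) + i·sin(-22π/19) = -0.8795+0.4759i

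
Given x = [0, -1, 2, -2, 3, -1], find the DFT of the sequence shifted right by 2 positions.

Time shift by 2: X_shifted[k] = ω_6^(2k) · X[k]
Shifted x = [3, -1, 0, -1, 2, -2]

DFT(x[n-2]) = [1, 1.5000+0.8660i, 2.5000-2.5981i, 9, 2.5000+2.5981i, 1.5000-0.8660i]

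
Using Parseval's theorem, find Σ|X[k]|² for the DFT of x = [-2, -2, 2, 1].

Parseval: Σ|x[n]|² = (1/N)Σ|X[k]|², so Σ|X[k]|² = N·Σ|x[n]|² = 4·13.0000

Σ|X[k]|² = N·Σ|x[n]|² = 4·13.0000 = 52.0000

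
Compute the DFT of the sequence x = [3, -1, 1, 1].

X[k] = Σ(n=0 to 3) x[n] · ω_4^(nk)
where ω_4 = e^(-2πi/4)

Computing each X[k]:
X[0] = 4
X[1] = 2+2i
X[2] = 4
X[3] = 2-2i

X = [4, 2+2i, 4, 2-2i]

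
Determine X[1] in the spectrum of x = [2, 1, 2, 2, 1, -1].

X[1] = Σ(n=0 to 5) x[n] · ω_6^(1n) where ω_6 = e^(-2πi/6)
= (2)·ω_6^0 + (1)·ω_6^1 + (2)·ω_6^2 + (2)·ω_6^3 + (1)·ω_6^4 + (-1)·ω_6^5

X[1] = -1.5000-2.5981i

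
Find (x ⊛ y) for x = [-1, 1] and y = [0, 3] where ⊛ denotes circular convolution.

(x ⊛ y)[n] = Σ(m=0 to 1) x[m] · y[(n-m) mod 2]

Computing each output sample:
(x ⊛ y)[0] = 3
(x ⊛ y)[1] = -3

x ⊛ y = [3, -3]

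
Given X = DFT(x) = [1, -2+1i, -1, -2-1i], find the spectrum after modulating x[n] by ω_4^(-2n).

Modulation property: DFT(ω_4^(-2n)·x[n]) = X[(k-2) mod 4], so circularly shift X by 2 positions.

X[k-2] = [-1, -2-1i, 1, -2+1i]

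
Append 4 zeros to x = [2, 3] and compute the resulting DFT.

Original 2-point DFT: [5, -1]
Zero-padded 6-point DFT provides frequency interpolation.

DFT_6([x, 0, ...]) = [5, 3.5000-2.5981i, 0.5000-2.5981i, -1, 0.5000+2.5981i, 3.5000+2.5981i]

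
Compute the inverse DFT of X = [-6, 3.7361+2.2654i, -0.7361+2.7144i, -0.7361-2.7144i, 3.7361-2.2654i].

x[n] = (1/5) Σ(k=0 to 4) X[k] · e^(2πikn/5)

Computing each x[n]:
x[0] = 0
x[1] = -2
x[2] = -2
x[3] = -3
x[4] = 1

x = [0, -2, -2, -3, 1]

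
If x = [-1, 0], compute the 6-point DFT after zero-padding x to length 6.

Original 2-point DFT: [-1, -1]
Zero-padded 6-point DFT provides frequency interpolation.

DFT_6([x, 0, ...]) = [-1, -1, -1, -1, -1, -1]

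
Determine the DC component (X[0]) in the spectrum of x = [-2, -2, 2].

X[0] = Σ(n=0 to 2) x[n] · ω_3^0 = Σ x[n]
= (-2) + (-2) + (2)

X[0] = -2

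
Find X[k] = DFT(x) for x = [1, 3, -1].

X[k] = Σ(n=0 to 2) x[n] · ω_3^(nk)
where ω_3 = e^(-2πi/3)

Computing each X[k]:
X[0] = 3
X[1] = -3.4641i
X[2] = 3.4641i

X = [3, -3.4641i, 3.4641i]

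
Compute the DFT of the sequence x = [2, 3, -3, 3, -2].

X[k] = Σ(n=0 to 4) x[n] · ω_5^(nk)
where ω_5 = e^(-2πi/5)

Computing each X[k]:
X[0] = 3
X[1] = 2.3090-1.2286i
X[2] = 1.1910-8.6453i
X[3] = 1.1910+8.6453i
X[4] = 2.3090+1.2286i

X = [3, 2.3090-1.2286i, 1.1910-8.6453i, 1.1910+8.6453i, 2.3090+1.2286i]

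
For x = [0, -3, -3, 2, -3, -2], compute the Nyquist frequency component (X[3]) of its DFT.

X[3] = Σ(n=0 to 5) x[n] · ω_6^(3n) where ω_6 = e^(-2πi/6)
= (0)·ω_6^0 + (-3)·ω_6^3 + (-3)·ω_6^6 + (2)·ω_6^9 + (-3)·ω_6^12 + (-2)·ω_6^15

X[3] = -3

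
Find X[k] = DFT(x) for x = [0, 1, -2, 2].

X[k] = Σ(n=0 to 3) x[n] · ω_4^(nk)
where ω_4 = e^(-2πi/4)

Computing each X[k]:
X[0] = 1
X[1] = 2+1i
X[2] = -5
X[3] = 2-1i

X = [1, 2+1i, -5, 2-1i]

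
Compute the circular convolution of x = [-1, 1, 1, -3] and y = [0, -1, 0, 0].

(x ⊛ y)[n] = Σ(m=0 to 3) x[m] · y[(n-m) mod 4]

Computing each output sample:
(x ⊛ y)[0] = 3
(x ⊛ y)[1] = 1
(x ⊛ y)[2] = -1
(x ⊛ y)[3] = -1

x ⊛ y = [3, 1, -1, -1]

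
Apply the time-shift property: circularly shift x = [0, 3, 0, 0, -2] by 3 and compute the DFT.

Time shift by 3: X_shifted[k] = ω_5^(3k) · X[k]
Shifted x = [0, 0, -2, 0, 3]

DFT(x[n-3]) = [1, 2.5451+4.0287i, -3.0451-0.1388i, -3.0451+0.1388i, 2.5451-4.0287i]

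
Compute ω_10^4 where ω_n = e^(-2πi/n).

ω_10^4 = e^(-2πi·4/10)
= cos(-2π·4/10) + i·sin(-2π·4/10)
= cos(-8π/10) + i·sin(-8π/10)

ω_10^4 = cos(-8π/10) + i·sin(-8π/10) = -0.8090-0.5878i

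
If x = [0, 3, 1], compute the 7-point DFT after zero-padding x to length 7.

Original 3-point DFT: [4, -2.0000-1.7321i, -2.0000+1.7321i]
Zero-padded 7-point DFT provides frequency interpolation.

DFT_7([x, 0, ...]) = [4, 1.6479-3.3204i, -1.5685-2.4909i, -2.0794-0.5198i, -2.0794+0.5198i, -1.5685+2.4909i, 1.6479+3.3204i]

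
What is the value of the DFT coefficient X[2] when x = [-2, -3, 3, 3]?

X[2] = Σ(n=0 to 3) x[n] · ω_4^(2n) where ω_4 = e^(-2πi/4)
= (-2)·ω_4^0 + (-3)·ω_4^2 + (3)·ω_4^4 + (3)·ω_4^6

X[2] = 1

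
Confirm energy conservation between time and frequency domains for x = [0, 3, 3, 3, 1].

Time domain:
Σ|x[n]|² = |0|² + |3|² + |3|² + |3|² + |1|² = 28.0000

Frequency domain:
(1/5)Σ|X[k]|² = (1/5)(|10|² + |-3.6180-1.9021i|² + |-1.3820-1.1756i|² + |-1.3820+1.1756i|² + |-3.6180+1.9021i|²) = (1/5)·140.0000 = 28.0000

Both sides agree, confirming Parseval's theorem.

Σ|x[n]|² = (1/N)Σ|X[k]|² = 28.0000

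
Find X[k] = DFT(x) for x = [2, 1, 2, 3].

X[k] = Σ(n=0 to 3) x[n] · ω_4^(nk)
where ω_4 = e^(-2πi/4)

Computing each X[k]:
X[0] = 8
X[1] = 2i
X[2] = 0
X[3] = -2i

X = [8, 2i, 0, -2i]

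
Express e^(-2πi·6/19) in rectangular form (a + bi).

ω_19^6 = e^(-2πi·6/19)
= cos(-2π·6/19) + i·sin(-2π·6/19)
= cos(-12π/19) + i·sin(-12π/19)

ω_19^6 = cos(-12π/19) + i·sin(-12π/19) = -0.4017-0.9158i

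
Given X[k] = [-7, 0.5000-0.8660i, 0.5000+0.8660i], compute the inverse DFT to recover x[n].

x[n] = (1/3) Σ(k=0 to 2) X[k] · e^(2πikn/3)

Computing each x[n]:
x[0] = -2
x[1] = -2
x[2] = -3

x = [-2, -2, -3]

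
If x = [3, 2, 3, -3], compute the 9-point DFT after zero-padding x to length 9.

Original 4-point DFT: [5, -5i, 7, 5i]
Zero-padded 9-point DFT provides frequency interpolation.

DFT_9([x, 0, ...]) = [5, 6.5530-1.6419i, 2.0282-5.5938i, -2.5000+0.8660i, 4.9187+3.8424i, 4.9187-3.8424i, -2.5000-0.8660i, 2.0282+5.5938i, 6.5530+1.6419i]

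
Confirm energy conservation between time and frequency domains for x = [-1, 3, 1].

Time domain:
Σ|x[n]|² = |-1|² + |3|² + |1|² = 11.0000

Frequency domain:
(1/3)Σ|X[k]|² = (1/3)(|3|² + |-3.0000-1.7321i|² + |-3.0000+1.7321i|²) = (1/3)·33.0000 = 11.0000

Both sides agree, confirming Parseval's theorem.

Σ|x[n]|² = (1/N)Σ|X[k]|² = 11.0000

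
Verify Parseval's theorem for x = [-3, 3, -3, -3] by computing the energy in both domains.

Time domain:
Σ|x[n]|² = |-3|² + |3|² + |-3|² + |-3|² = 36.0000

Frequency domain:
(1/4)Σ|X[k]|² = (1/4)(|-6|² + |-6i|² + |-6|² + |6i|²) = (1/4)·144.0000 = 36.0000

Both sides agree, confirming Parseval's theorem.

Σ|x[n]|² = (1/N)Σ|X[k]|² = 36.0000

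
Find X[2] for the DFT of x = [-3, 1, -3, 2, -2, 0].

X[2] = Σ(n=0 to 5) x[n] · ω_6^(2n) where ω_6 = e^(-2πi/6)
= (-3)·ω_6^0 + (1)·ω_6^2 + (-3)·ω_6^4 + (2)·ω_6^6 + (-2)·ω_6^8 + (0)·ω_6^10

X[2] = 1.0000-1.7321i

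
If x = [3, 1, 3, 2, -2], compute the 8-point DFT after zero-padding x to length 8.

Original 5-point DFT: [7, -1.3541-3.4410i, 5.3541-0.8123i, 5.3541+0.8123i, -1.3541+3.4410i]
Zero-padded 8-point DFT provides frequency interpolation.

DFT_8([x, 0, ...]) = [7, 4.2929-5.1213i, -2+1i, 5.7071+0.8787i, 1, 5.7071-0.8787i, -2-1i, 4.2929+5.1213i]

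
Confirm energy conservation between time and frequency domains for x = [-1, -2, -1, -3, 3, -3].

Time domain:
Σ|x[n]|² = |-1|² + |-2|² + |-1|² + |-3|² + |3|² + |-3|² = 33.0000

Frequency domain:
(1/6)Σ|X[k]|² = (1/6)(|-7|² + |-1.5000+2.5981i|² + |-2.5000-4.3301i|² + |9|² + |-2.5000+4.3301i|² + |-1.5000-2.5981i|²) = (1/6)·198.0000 = 33.0000

Both sides agree, confirming Parseval's theorem.

Σ|x[n]|² = (1/N)Σ|X[k]|² = 33.0000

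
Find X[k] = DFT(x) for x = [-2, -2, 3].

X[k] = Σ(n=0 to 2) x[n] · ω_3^(nk)
where ω_3 = e^(-2πi/3)

Computing each X[k]:
X[0] = -1
X[1] = -2.5000+4.3301i
X[2] = -2.5000-4.3301i

X = [-1, -2.5000+4.3301i, -2.5000-4.3301i]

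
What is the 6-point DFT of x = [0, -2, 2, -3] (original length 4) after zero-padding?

Original 4-point DFT: [-3, -2-1i, 7, -2+1i]
Zero-padded 6-point DFT provides frequency interpolation.

DFT_6([x, 0, ...]) = [-3, 1, -3.0000+3.4641i, 7, -3.0000-3.4641i, 1]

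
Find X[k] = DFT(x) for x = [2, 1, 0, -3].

X[k] = Σ(n=0 to 3) x[n] · ω_4^(nk)
where ω_4 = e^(-2πi/4)

Computing each X[k]:
X[0] = 0
X[1] = 2-4i
X[2] = 4
X[3] = 2+4i

X = [0, 2-4i, 4, 2+4i]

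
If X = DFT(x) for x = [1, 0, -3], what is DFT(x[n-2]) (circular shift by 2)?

Time shift by 2: X_shifted[k] = ω_3^(2k) · X[k]
Shifted x = [0, -3, 1]

DFT(x[n-2]) = [-2, 1.0000+3.4641i, 1.0000-3.4641i]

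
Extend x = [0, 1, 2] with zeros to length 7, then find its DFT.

Original 3-point DFT: [3, -1.5000+0.8660i, -1.5000-0.8660i]
Zero-padded 7-point DFT provides frequency interpolation.

DFT_7([x, 0, ...]) = [3, 0.1784-2.7317i, -2.0245-0.1072i, 0.3460+1.1298i, 0.3460-1.1298i, -2.0245+0.1072i, 0.1784+2.7317i]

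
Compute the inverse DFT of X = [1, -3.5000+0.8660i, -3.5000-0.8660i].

x[n] = (1/3) Σ(k=0 to 2) X[k] · e^(2πikn/3)

Computing each x[n]:
x[0] = -2
x[1] = 1
x[2] = 2

x = [-2, 1, 2]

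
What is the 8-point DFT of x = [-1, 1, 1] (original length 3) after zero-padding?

Original 3-point DFT: [1, -2, -2]
Zero-padded 8-point DFT provides frequency interpolation.

DFT_8([x, 0, ...]) = [1, -0.2929-1.7071i, -2-1i, -1.7071+0.2929i, -1, -1.7071-0.2929i, -2+1i, -0.2929+1.7071i]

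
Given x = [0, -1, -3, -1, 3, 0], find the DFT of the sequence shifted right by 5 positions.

Time shift by 5: X_shifted[k] = ω_6^(5k) · X[k]
Shifted x = [-1, -3, -1, 3, 0, 0]

DFT(x[n-5]) = [-2, -5.0000+3.4641i, 4.0000+1.7321i, -2, 4.0000-1.7321i, -5.0000-3.4641i]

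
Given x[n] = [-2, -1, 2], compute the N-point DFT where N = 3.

X[k] = Σ(n=0 to 2) x[n] · ω_3^(nk)
where ω_3 = e^(-2πi/3)

Computing each X[k]:
X[0] = -1
X[1] = -2.5000+2.5981i
X[2] = -2.5000-2.5981i

X = [-1, -2.5000+2.5981i, -2.5000-2.5981i]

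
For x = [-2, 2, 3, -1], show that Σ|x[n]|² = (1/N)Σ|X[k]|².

Time domain:
Σ|x[n]|² = |-2|² + |2|² + |3|² + |-1|² = 18.0000

Frequency domain:
(1/4)Σ|X[k]|² = (1/4)(|2|² + |-5-3i|² + |0|² + |-5+3i|²) = (1/4)·72.0000 = 18.0000

Both sides agree, confirming Parseval's theorem.

Σ|x[n]|² = (1/N)Σ|X[k]|² = 18.0000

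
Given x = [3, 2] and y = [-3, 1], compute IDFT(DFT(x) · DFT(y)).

(x ⊛ y)[n] = Σ(m=0 to 1) x[m] · y[(n-m) mod 2]

Computing each output sample:
(x ⊛ y)[0] = -7
(x ⊛ y)[1] = -3

x ⊛ y = [-7, -3]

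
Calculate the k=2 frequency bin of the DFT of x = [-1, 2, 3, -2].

X[2] = Σ(n=0 to 3) x[n] · ω_4^(2n) where ω_4 = e^(-2πi/4)
= (-1)·ω_4^0 + (2)·ω_4^2 + (3)·ω_4^4 + (-2)·ω_4^6

X[2] = 2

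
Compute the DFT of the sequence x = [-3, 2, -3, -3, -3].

X[k] = Σ(n=0 to 4) x[n] · ω_5^(nk)
where ω_5 = e^(-2πi/5)

Computing each X[k]:
X[0] = -10
X[1] = 1.5451-4.7553i
X[2] = -4.0451-2.9389i
X[3] = -4.0451+2.9389i
X[4] = 1.5451+4.7553i

X = [-10, 1.5451-4.7553i, -4.0451-2.9389i, -4.0451+2.9389i, 1.5451+4.7553i]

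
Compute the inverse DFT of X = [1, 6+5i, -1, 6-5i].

x[n] = (1/4) Σ(k=0 to 3) X[k] · e^(2πikn/4)

Computing each x[n]:
x[0] = 3
x[1] = -2
x[2] = -3
x[3] = 3

x = [3, -2, -3, 3]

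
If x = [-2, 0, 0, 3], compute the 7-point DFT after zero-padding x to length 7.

Original 4-point DFT: [1, -2+3i, -5, -2-3i]
Zero-padded 7-point DFT provides frequency interpolation.

DFT_7([x, 0, ...]) = [1, -4.7029-1.3017i, -0.1295+2.3455i, -2.6676-2.9248i, -2.6676+2.9248i, -0.1295-2.3455i, -4.7029+1.3017i]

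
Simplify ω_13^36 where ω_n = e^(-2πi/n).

Since ω_13^13 = 1, powers reduce modulo 13.
36 mod 13 = 10
So ω_13^36 = ω_13^10 = e^(-2πi·10/13)

ω_13^36 = ω_13^10 = 0.1205+0.9927i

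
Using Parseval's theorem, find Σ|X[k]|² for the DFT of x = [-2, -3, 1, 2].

Parseval: Σ|x[n]|² = (1/N)Σ|X[k]|², so Σ|X[k]|² = N·Σ|x[n]|² = 4·18.0000

Σ|X[k]|² = N·Σ|x[n]|² = 4·18.0000 = 72.0000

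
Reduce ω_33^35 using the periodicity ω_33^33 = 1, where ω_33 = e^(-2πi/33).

Since ω_33^33 = 1, powers reduce modulo 33.
35 mod 33 = 2
So ω_33^35 = ω_33^2 = e^(-2πi·2/33)

ω_33^35 = ω_33^2 = 0.9284-0.3717i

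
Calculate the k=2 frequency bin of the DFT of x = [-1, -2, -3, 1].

X[2] = Σ(n=0 to 3) x[n] · ω_4^(2n) where ω_4 = e^(-2πi/4)
= (-1)·ω_4^0 + (-2)·ω_4^2 + (-3)·ω_4^4 + (1)·ω_4^6

X[2] = -3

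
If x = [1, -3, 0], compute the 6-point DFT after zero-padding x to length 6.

Original 3-point DFT: [-2, 2.5000+2.5981i, 2.5000-2.5981i]
Zero-padded 6-point DFT provides frequency interpolation.

DFT_6([x, 0, ...]) = [-2, -0.5000+2.5981i, 2.5000+2.5981i, 4, 2.5000-2.5981i, -0.5000-2.5981i]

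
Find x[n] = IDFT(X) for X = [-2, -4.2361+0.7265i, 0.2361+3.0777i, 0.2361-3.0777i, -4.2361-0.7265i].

x[n] = (1/5) Σ(k=0 to 4) X[k] · e^(2πikn/5)

Computing each x[n]:
x[0] = -2
x[1] = -2
x[2] = 2
x[3] = 0
x[4] = 0

x = [-2, -2, 2, 0, 0]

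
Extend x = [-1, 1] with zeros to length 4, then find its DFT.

Original 2-point DFT: [0, -2]
Zero-padded 4-point DFT provides frequency interpolation.

DFT_4([x, 0, ...]) = [0, -1-1i, -2, -1+1i]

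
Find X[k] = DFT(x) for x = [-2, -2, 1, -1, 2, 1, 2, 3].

X[k] = Σ(n=0 to 7) x[n] · ω_8^(nk)
where ω_8 = e^(-2πi/8)

Computing each X[k]:
X[0] = 4
X[1] = -3.2929+5.9497i
X[2] = -3+3i
X[3] = -4.7071+3.9497i
X[4] = 2
X[5] = -4.7071-3.9497i
X[6] = -3-3i
X[7] = -3.2929-5.9497i

X = [4, -3.2929+5.9497i, -3+3i, -4.7071+3.9497i, 2, -4.7071-3.9497i, -3-3i, -3.2929-5.9497i]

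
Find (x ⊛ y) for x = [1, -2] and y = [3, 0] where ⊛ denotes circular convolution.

(x ⊛ y)[n] = Σ(m=0 to 1) x[m] · y[(n-m) mod 2]

Computing each output sample:
(x ⊛ y)[0] = 3
(x ⊛ y)[1] = -6

x ⊛ y = [3, -6]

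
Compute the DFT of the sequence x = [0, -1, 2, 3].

X[k] = Σ(n=0 to 3) x[n] · ω_4^(nk)
where ω_4 = e^(-2πi/4)

Computing each X[k]:
X[0] = 4
X[1] = -2+4i
X[2] = 0
X[3] = -2-4i

X = [4, -2+4i, 0, -2-4i]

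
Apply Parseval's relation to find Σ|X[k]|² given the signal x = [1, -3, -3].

Parseval: Σ|x[n]|² = (1/N)Σ|X[k]|², so Σ|X[k]|² = N·Σ|x[n]|² = 3·19.0000

Σ|X[k]|² = N·Σ|x[n]|² = 3·19.0000 = 57.0000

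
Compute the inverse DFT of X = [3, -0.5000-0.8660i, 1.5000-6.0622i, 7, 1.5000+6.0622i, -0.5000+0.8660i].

x[n] = (1/6) Σ(k=0 to 5) X[k] · e^(2πikn/6)

Computing each x[n]:
x[0] = 2
x[1] = 1
x[2] = 0
x[3] = 0
x[4] = 3
x[5] = -3

x = [2, 1, 0, 0, 3, -3]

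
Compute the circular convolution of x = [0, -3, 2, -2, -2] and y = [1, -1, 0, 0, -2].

(x ⊛ y)[n] = Σ(m=0 to 4) x[m] · y[(n-m) mod 5]

Computing each output sample:
(x ⊛ y)[0] = 8
(x ⊛ y)[1] = -7
(x ⊛ y)[2] = 9
(x ⊛ y)[3] = 0
(x ⊛ y)[4] = 0

x ⊛ y = [8, -7, 9, 0, 0]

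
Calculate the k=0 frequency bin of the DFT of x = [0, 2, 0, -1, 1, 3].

X[0] = Σ(n=0 to 5) x[n] · ω_6^0 = Σ x[n]
= (0) + (2) + (0) + (-1) + (1) + (3)

X[0] = 5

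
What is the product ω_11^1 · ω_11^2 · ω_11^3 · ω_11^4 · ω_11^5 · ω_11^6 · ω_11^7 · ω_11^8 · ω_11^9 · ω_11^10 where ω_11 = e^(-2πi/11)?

The primitive 11th roots of unity are ω_11^k for k coprime to 11: k ∈ {1, 2, 3, 4, 5, 6, 7, 8, 9, 10}
Their product equals the constant term of the cyclotomic polynomial Φ_11(x) up to sign.
For n ≥ 3, the product of all primitive nth roots of unity is 1. (For n=1 it is 1; for n=2 it is -1.)

1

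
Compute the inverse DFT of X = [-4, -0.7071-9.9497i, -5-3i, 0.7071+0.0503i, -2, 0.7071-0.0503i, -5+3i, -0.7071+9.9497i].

x[n] = (1/8) Σ(k=0 to 7) X[k] · e^(2πikn/8)

Computing each x[n]:
x[0] = -2
x[1] = 2
x[2] = 3
x[3] = 1
x[4] = -2
x[5] = -1
x[6] = -2
x[7] = -3

x = [-2, 2, 3, 1, -2, -1, -2, -3]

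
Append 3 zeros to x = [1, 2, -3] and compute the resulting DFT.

Original 3-point DFT: [0, 1.5000-4.3301i, 1.5000+4.3301i]
Zero-padded 6-point DFT provides frequency interpolation.

DFT_6([x, 0, ...]) = [0, 3.5000+0.8660i, 1.5000-4.3301i, -4, 1.5000+4.3301i, 3.5000-0.8660i]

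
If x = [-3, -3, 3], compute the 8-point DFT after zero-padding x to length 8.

Original 3-point DFT: [-3, -3.0000+5.1962i, -3.0000-5.1962i]
Zero-padded 8-point DFT provides frequency interpolation.

DFT_8([x, 0, ...]) = [-3, -5.1213-0.8787i, -6+3i, -0.8787+5.1213i, 3, -0.8787-5.1213i, -6-3i, -5.1213+0.8787i]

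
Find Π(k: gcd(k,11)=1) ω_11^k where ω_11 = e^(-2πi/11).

The primitive 11th roots of unity are ω_11^k for k coprime to 11: k ∈ {1, 2, 3, 4, 5, 6, 7, 8, 9, 10}
Their product equals the constant term of the cyclotomic polynomial Φ_11(x) up to sign.
For n ≥ 3, the product of all primitive nth roots of unity is 1. (For n=1 it is 1; for n=2 it is -1.)

1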